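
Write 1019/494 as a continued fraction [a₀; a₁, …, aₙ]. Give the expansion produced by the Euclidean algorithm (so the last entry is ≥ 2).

1019 = 2*494 + 31
494 = 15*31 + 29
31 = 1*29 + 2
29 = 14*2 + 1
2 = 2*1 + 0  (stop)
So 1019/494 = [2; 15, 1, 14, 2].

[2; 15, 1, 14, 2]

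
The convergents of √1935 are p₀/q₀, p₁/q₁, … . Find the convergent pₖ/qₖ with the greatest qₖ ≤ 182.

3871/88

√1935 = [43; 1, 86, …] (period length 2).
Convergents:
  p_0/q_0 = 43/1
  p_1/q_1 = 44/1
  p_2/q_2 = 3827/87
  p_3/q_3 = 3871/88
  p_4/q_4 = 336733/7655
q_3 = 88 ≤ 182 < 7655 = q_4, so the answer is 3871/88.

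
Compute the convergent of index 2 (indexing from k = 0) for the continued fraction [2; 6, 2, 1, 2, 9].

Using pₖ = aₖpₖ₋₁ + pₖ₋₂, qₖ = aₖqₖ₋₁ + qₖ₋₂ (with p₋₁=1, p₋₂=0, q₋₁=0, q₋₂=1):
  k=0: a=2, p=2, q=1
  k=1: a=6, p=13, q=6
  k=2: a=2, p=28, q=13

28/13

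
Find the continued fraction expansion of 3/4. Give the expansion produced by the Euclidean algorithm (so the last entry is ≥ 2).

[0; 1, 3]

3 = 0*4 + 3
4 = 1*3 + 1
3 = 3*1 + 0  (stop)
So 3/4 = [0; 1, 3].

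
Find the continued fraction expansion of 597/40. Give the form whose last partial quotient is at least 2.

597 = 14·40 + 37
40 = 1·37 + 3
37 = 12·3 + 1
3 = 3·1 + 0  (stop)
So 597/40 = [14; 1, 12, 3].

[14; 1, 12, 3]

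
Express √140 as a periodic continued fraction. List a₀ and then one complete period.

a₀ = ⌊√140⌋ = 11.
With m₀=0, d₀=1 and mₖ₊₁ = dₖaₖ − mₖ, dₖ₊₁ = (n − mₖ₊₁²)/dₖ, aₖ₊₁ = ⌊(a₀+mₖ₊₁)/dₖ₊₁⌋:
  k=1: m=11, d=19, a=1
  k=2: m=8, d=4, a=4
  k=3: m=8, d=19, a=1
  k=4: m=11, d=1, a=22
d=1 and a=2a₀=22 at k=4, so the next step gives (m, d) = (11, 19) again — its k=1 value — and the period has length 4.

[11; 1, 4, 1, 22]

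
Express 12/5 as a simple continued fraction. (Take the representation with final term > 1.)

12 = 2×5 + 2
5 = 2×2 + 1
2 = 2×1 + 0  (stop)
So 12/5 = [2; 2, 2].

[2; 2, 2]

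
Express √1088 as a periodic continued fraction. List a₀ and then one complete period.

a₀ = ⌊√1088⌋ = 32.
With m₀=0, d₀=1 and mₖ₊₁ = dₖaₖ − mₖ, dₖ₊₁ = (n − mₖ₊₁²)/dₖ, aₖ₊₁ = ⌊(a₀+mₖ₊₁)/dₖ₊₁⌋:
  k=1: m=32, d=64, a=1
  k=2: m=32, d=1, a=64
d=1 and a=2a₀=64 at k=2, so the next step gives (m, d) = (32, 64) again — its k=1 value — and the period has length 2.

[32; 1, 64]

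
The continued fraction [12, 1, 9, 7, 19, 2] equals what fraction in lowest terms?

35982/2789

Using pₖ = aₖpₖ₋₁ + pₖ₋₂ and qₖ = aₖqₖ₋₁ + qₖ₋₂:
  k=0: a=12, p=12, q=1
  k=1: a=1, p=13, q=1
  k=2: a=9, p=129, q=10
  k=3: a=7, p=916, q=71
  k=4: a=19, p=17533, q=1359
  k=5: a=2, p=35982, q=2789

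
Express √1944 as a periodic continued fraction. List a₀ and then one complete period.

[44; 11, 88]

a₀ = ⌊√1944⌋ = 44.
With m₀=0, d₀=1 and mₖ₊₁ = dₖaₖ − mₖ, dₖ₊₁ = (n − mₖ₊₁²)/dₖ, aₖ₊₁ = ⌊(a₀+mₖ₊₁)/dₖ₊₁⌋:
  k=1: m=44, d=8, a=11
  k=2: m=44, d=1, a=88
d=1 and a=2a₀=88 at k=2, so the next step gives (m, d) = (44, 8) again — its k=1 value — and the period has length 2.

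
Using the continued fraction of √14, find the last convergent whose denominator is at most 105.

333/89

√14 = [3; 1, 2, 1, 6, …] (period length 4).
Convergents:
  p_0/q_0 = 3/1
  p_1/q_1 = 4/1
  p_2/q_2 = 11/3
  p_3/q_3 = 15/4
  p_4/q_4 = 101/27
  p_5/q_5 = 116/31
  p_6/q_6 = 333/89
  p_7/q_7 = 449/120
q_6 = 89 ≤ 105 < 120 = q_7, so the answer is 333/89.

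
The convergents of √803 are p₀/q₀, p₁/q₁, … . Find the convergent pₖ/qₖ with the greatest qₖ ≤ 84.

√803 = [28; 2, 1, 27, 1, 2, 56, …] (period length 6).
Convergents:
  p_0/q_0 = 28/1
  p_1/q_1 = 57/2
  p_2/q_2 = 85/3
  p_3/q_3 = 2352/83
  p_4/q_4 = 2437/86
q_3 = 83 ≤ 84 < 86 = q_4, so the answer is 2352/83.

2352/83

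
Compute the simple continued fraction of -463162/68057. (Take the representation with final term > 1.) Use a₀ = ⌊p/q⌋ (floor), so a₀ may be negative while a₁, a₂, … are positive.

-463162 = -7·68057 + 13237
68057 = 5·13237 + 1872
13237 = 7·1872 + 133
1872 = 14·133 + 10
133 = 13·10 + 3
10 = 3·3 + 1
3 = 3·1 + 0  (stop)
So -463162/68057 = [-7; 5, 7, 14, 13, 3, 3].

[-7; 5, 7, 14, 13, 3, 3]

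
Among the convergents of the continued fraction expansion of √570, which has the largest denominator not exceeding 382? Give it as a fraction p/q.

√570 = [23; 1, 6, 1, 46, …] (period length 4).
Convergents:
  p_0/q_0 = 23/1
  p_1/q_1 = 24/1
  p_2/q_2 = 167/7
  p_3/q_3 = 191/8
  p_4/q_4 = 8953/375
  p_5/q_5 = 9144/383
q_4 = 375 ≤ 382 < 383 = q_5, so the answer is 8953/375.

8953/375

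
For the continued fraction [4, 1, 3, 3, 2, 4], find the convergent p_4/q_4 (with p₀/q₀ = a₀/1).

Using pₖ = aₖpₖ₋₁ + pₖ₋₂, qₖ = aₖqₖ₋₁ + qₖ₋₂ (with p₋₁=1, p₋₂=0, q₋₁=0, q₋₂=1):
  k=0: a=4, p=4, q=1
  k=1: a=1, p=5, q=1
  k=2: a=3, p=19, q=4
  k=3: a=3, p=62, q=13
  k=4: a=2, p=143, q=30

143/30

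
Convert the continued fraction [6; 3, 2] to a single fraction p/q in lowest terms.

44/7

Using pₖ = aₖpₖ₋₁ + pₖ₋₂ and qₖ = aₖqₖ₋₁ + qₖ₋₂:
  k=0: a=6, p=6, q=1
  k=1: a=3, p=19, q=3
  k=2: a=2, p=44, q=7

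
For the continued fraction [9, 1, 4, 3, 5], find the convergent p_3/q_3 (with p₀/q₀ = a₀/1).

Using pₖ = aₖpₖ₋₁ + pₖ₋₂, qₖ = aₖqₖ₋₁ + qₖ₋₂ (with p₋₁=1, p₋₂=0, q₋₁=0, q₋₂=1):
  k=0: a=9, p=9, q=1
  k=1: a=1, p=10, q=1
  k=2: a=4, p=49, q=5
  k=3: a=3, p=157, q=16

157/16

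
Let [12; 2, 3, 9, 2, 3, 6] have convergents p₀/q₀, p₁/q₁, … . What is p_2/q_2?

Using pₖ = aₖpₖ₋₁ + pₖ₋₂, qₖ = aₖqₖ₋₁ + qₖ₋₂ (with p₋₁=1, p₋₂=0, q₋₁=0, q₋₂=1):
  k=0: a=12, p=12, q=1
  k=1: a=2, p=25, q=2
  k=2: a=3, p=87, q=7

87/7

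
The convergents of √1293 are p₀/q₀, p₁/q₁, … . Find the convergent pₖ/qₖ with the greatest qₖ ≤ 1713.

√1293 = [35; 1, 22, 1, 70, …] (period length 4).
Convergents:
  p_0/q_0 = 35/1
  p_1/q_1 = 36/1
  p_2/q_2 = 827/23
  p_3/q_3 = 863/24
  p_4/q_4 = 61237/1703
  p_5/q_5 = 62100/1727
q_4 = 1703 ≤ 1713 < 1727 = q_5, so the answer is 61237/1703.

61237/1703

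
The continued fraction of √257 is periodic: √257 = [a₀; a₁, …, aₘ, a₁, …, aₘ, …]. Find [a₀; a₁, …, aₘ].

[16; 32]

a₀ = ⌊√257⌋ = 16.
With m₀=0, d₀=1 and mₖ₊₁ = dₖaₖ − mₖ, dₖ₊₁ = (n − mₖ₊₁²)/dₖ, aₖ₊₁ = ⌊(a₀+mₖ₊₁)/dₖ₊₁⌋:
  k=1: m=16, d=1, a=32
d=1 and a=2a₀=32 at k=1, so the next step gives (m, d) = (16, 1) again — its k=1 value — and the period has length 1.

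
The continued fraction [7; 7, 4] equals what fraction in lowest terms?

Fold from the inside: start with 4/1.
  7 + 1/4 = 29/4
  7 + 4/29 = 207/29

207/29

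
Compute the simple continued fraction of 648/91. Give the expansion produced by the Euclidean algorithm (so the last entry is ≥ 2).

[7; 8, 3, 1, 2]

648 = 7×91 + 11
91 = 8×11 + 3
11 = 3×3 + 2
3 = 1×2 + 1
2 = 2×1 + 0  (stop)
So 648/91 = [7; 8, 3, 1, 2].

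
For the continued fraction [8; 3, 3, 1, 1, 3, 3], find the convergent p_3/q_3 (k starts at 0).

Using pₖ = aₖpₖ₋₁ + pₖ₋₂, qₖ = aₖqₖ₋₁ + qₖ₋₂ (with p₋₁=1, p₋₂=0, q₋₁=0, q₋₂=1):
  k=0: a=8, p=8, q=1
  k=1: a=3, p=25, q=3
  k=2: a=3, p=83, q=10
  k=3: a=1, p=108, q=13

108/13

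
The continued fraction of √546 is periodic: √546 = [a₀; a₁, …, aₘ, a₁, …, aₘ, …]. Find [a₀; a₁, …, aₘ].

a₀ = ⌊√546⌋ = 23.
With m₀=0, d₀=1 and mₖ₊₁ = dₖaₖ − mₖ, dₖ₊₁ = (n − mₖ₊₁²)/dₖ, aₖ₊₁ = ⌊(a₀+mₖ₊₁)/dₖ₊₁⌋:
  k=1: m=23, d=17, a=2
  k=2: m=11, d=25, a=1
  k=3: m=14, d=14, a=2
  k=4: m=14, d=25, a=1
  k=5: m=11, d=17, a=2
  k=6: m=23, d=1, a=46
d=1 and a=2a₀=46 at k=6, so the next step gives (m, d) = (23, 17) again — its k=1 value — and the period has length 6.

[23; 2, 1, 2, 1, 2, 46]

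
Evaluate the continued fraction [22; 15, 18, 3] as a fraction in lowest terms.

Using pₖ = aₖpₖ₋₁ + pₖ₋₂ and qₖ = aₖqₖ₋₁ + qₖ₋₂:
  k=0: a=22, p=22, q=1
  k=1: a=15, p=331, q=15
  k=2: a=18, p=5980, q=271
  k=3: a=3, p=18271, q=828

18271/828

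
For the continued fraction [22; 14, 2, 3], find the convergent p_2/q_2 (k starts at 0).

Using pₖ = aₖpₖ₋₁ + pₖ₋₂, qₖ = aₖqₖ₋₁ + qₖ₋₂ (with p₋₁=1, p₋₂=0, q₋₁=0, q₋₂=1):
  k=0: a=22, p=22, q=1
  k=1: a=14, p=309, q=14
  k=2: a=2, p=640, q=29

640/29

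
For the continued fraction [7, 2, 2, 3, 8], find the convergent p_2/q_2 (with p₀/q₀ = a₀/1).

37/5

Using pₖ = aₖpₖ₋₁ + pₖ₋₂, qₖ = aₖqₖ₋₁ + qₖ₋₂ (with p₋₁=1, p₋₂=0, q₋₁=0, q₋₂=1):
  k=0: a=7, p=7, q=1
  k=1: a=2, p=15, q=2
  k=2: a=2, p=37, q=5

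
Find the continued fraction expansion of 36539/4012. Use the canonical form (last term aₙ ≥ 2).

36539 = 9*4012 + 431
4012 = 9*431 + 133
431 = 3*133 + 32
133 = 4*32 + 5
32 = 6*5 + 2
5 = 2*2 + 1
2 = 2*1 + 0  (stop)
So 36539/4012 = [9; 9, 3, 4, 6, 2, 2].

[9; 9, 3, 4, 6, 2, 2]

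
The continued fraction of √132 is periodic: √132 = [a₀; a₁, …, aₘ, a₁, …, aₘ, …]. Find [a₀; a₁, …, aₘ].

a₀ = ⌊√132⌋ = 11.
With m₀=0, d₀=1 and mₖ₊₁ = dₖaₖ − mₖ, dₖ₊₁ = (n − mₖ₊₁²)/dₖ, aₖ₊₁ = ⌊(a₀+mₖ₊₁)/dₖ₊₁⌋:
  k=1: m=11, d=11, a=2
  k=2: m=11, d=1, a=22
d=1 and a=2a₀=22 at k=2, so the next step gives (m, d) = (11, 11) again — its k=1 value — and the period has length 2.

[11; 2, 22]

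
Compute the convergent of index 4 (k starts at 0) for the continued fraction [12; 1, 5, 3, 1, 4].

Using pₖ = aₖpₖ₋₁ + pₖ₋₂, qₖ = aₖqₖ₋₁ + qₖ₋₂ (with p₋₁=1, p₋₂=0, q₋₁=0, q₋₂=1):
  k=0: a=12, p=12, q=1
  k=1: a=1, p=13, q=1
  k=2: a=5, p=77, q=6
  k=3: a=3, p=244, q=19
  k=4: a=1, p=321, q=25

321/25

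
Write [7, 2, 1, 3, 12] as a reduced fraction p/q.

Using pₖ = aₖpₖ₋₁ + pₖ₋₂ and qₖ = aₖqₖ₋₁ + qₖ₋₂:
  k=0: a=7, p=7, q=1
  k=1: a=2, p=15, q=2
  k=2: a=1, p=22, q=3
  k=3: a=3, p=81, q=11
  k=4: a=12, p=994, q=135

994/135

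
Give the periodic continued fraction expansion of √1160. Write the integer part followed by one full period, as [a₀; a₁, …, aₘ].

[34; 17, 68]

a₀ = ⌊√1160⌋ = 34.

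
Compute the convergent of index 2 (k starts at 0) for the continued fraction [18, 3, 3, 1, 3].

Using pₖ = aₖpₖ₋₁ + pₖ₋₂, qₖ = aₖqₖ₋₁ + qₖ₋₂ (with p₋₁=1, p₋₂=0, q₋₁=0, q₋₂=1):
  k=0: a=18, p=18, q=1
  k=1: a=3, p=55, q=3
  k=2: a=3, p=183, q=10

183/10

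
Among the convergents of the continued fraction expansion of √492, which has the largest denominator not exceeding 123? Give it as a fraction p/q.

2573/116

√492 = [22; 5, 1, 1, 10, 1, 1, 5, 44, …] (period length 8).
Convergents:
  p_0/q_0 = 22/1
  p_1/q_1 = 111/5
  p_2/q_2 = 133/6
  p_3/q_3 = 244/11
  p_4/q_4 = 2573/116
  p_5/q_5 = 2817/127
q_4 = 116 ≤ 123 < 127 = q_5, so the answer is 2573/116.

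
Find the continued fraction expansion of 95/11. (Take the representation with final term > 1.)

[8; 1, 1, 1, 3]

95 = 8·11 + 7
11 = 1·7 + 4
7 = 1·4 + 3
4 = 1·3 + 1
3 = 3·1 + 0  (stop)
So 95/11 = [8; 1, 1, 1, 3].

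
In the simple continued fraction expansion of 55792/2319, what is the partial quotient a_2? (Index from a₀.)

55792 = 24·2319 + 136   →  a_0 = 24
2319 = 17·136 + 7   →  a_1 = 17
136 = 19·7 + 3   →  a_2 = 19

19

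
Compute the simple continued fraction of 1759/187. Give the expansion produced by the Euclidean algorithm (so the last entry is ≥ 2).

1759 = 9*187 + 76
187 = 2*76 + 35
76 = 2*35 + 6
35 = 5*6 + 5
6 = 1*5 + 1
5 = 5*1 + 0  (stop)
So 1759/187 = [9; 2, 2, 5, 1, 5].

[9; 2, 2, 5, 1, 5]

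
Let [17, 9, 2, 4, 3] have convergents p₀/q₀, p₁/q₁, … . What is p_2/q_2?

325/19

Using pₖ = aₖpₖ₋₁ + pₖ₋₂, qₖ = aₖqₖ₋₁ + qₖ₋₂ (with p₋₁=1, p₋₂=0, q₋₁=0, q₋₂=1):
  k=0: a=17, p=17, q=1
  k=1: a=9, p=154, q=9
  k=2: a=2, p=325, q=19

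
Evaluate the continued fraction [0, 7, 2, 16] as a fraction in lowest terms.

33/247

Fold from the inside: start with 16/1.
  2 + 1/16 = 33/16
  7 + 16/33 = 247/33
  0 + 33/247 = 33/247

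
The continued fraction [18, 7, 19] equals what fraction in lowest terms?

2431/134

Fold from the inside: start with 19/1.
  7 + 1/19 = 134/19
  18 + 19/134 = 2431/134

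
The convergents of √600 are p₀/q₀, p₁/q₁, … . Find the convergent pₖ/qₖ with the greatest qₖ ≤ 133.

2376/97

√600 = [24; 2, 48, …] (period length 2).
Convergents:
  p_0/q_0 = 24/1
  p_1/q_1 = 49/2
  p_2/q_2 = 2376/97
  p_3/q_3 = 4801/196
q_2 = 97 ≤ 133 < 196 = q_3, so the answer is 2376/97.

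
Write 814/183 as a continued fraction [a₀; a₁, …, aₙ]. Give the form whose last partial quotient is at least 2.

[4; 2, 4, 3, 6]

814 = 4×183 + 82
183 = 2×82 + 19
82 = 4×19 + 6
19 = 3×6 + 1
6 = 6×1 + 0  (stop)
So 814/183 = [4; 2, 4, 3, 6].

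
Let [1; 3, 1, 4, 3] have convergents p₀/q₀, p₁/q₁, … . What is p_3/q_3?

Using pₖ = aₖpₖ₋₁ + pₖ₋₂, qₖ = aₖqₖ₋₁ + qₖ₋₂ (with p₋₁=1, p₋₂=0, q₋₁=0, q₋₂=1):
  k=0: a=1, p=1, q=1
  k=1: a=3, p=4, q=3
  k=2: a=1, p=5, q=4
  k=3: a=4, p=24, q=19

24/19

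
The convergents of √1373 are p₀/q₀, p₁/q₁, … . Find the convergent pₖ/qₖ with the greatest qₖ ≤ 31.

√1373 = [37; 18, 1, 1, 18, 74, …] (period length 5).
Convergents:
  p_0/q_0 = 37/1
  p_1/q_1 = 667/18
  p_2/q_2 = 704/19
  p_3/q_3 = 1371/37
q_2 = 19 ≤ 31 < 37 = q_3, so the answer is 704/19.

704/19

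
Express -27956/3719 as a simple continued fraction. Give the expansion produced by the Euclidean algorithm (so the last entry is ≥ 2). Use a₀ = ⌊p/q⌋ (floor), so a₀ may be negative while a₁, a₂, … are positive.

-27956 = -8×3719 + 1796
3719 = 2×1796 + 127
1796 = 14×127 + 18
127 = 7×18 + 1
18 = 18×1 + 0  (stop)
So -27956/3719 = [-8; 2, 14, 7, 18].

[-8; 2, 14, 7, 18]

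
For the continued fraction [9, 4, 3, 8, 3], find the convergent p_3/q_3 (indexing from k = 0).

997/108

Using pₖ = aₖpₖ₋₁ + pₖ₋₂, qₖ = aₖqₖ₋₁ + qₖ₋₂ (with p₋₁=1, p₋₂=0, q₋₁=0, q₋₂=1):
  k=0: a=9, p=9, q=1
  k=1: a=4, p=37, q=4
  k=2: a=3, p=120, q=13
  k=3: a=8, p=997, q=108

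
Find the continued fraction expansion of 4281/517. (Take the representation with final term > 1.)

[8; 3, 1, 1, 3, 3, 6]

4281 = 8·517 + 145
517 = 3·145 + 82
145 = 1·82 + 63
82 = 1·63 + 19
63 = 3·19 + 6
19 = 3·6 + 1
6 = 6·1 + 0  (stop)
So 4281/517 = [8; 3, 1, 1, 3, 3, 6].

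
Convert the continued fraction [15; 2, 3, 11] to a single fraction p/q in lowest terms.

Using pₖ = aₖpₖ₋₁ + pₖ₋₂ and qₖ = aₖqₖ₋₁ + qₖ₋₂:
  k=0: a=15, p=15, q=1
  k=1: a=2, p=31, q=2
  k=2: a=3, p=108, q=7
  k=3: a=11, p=1219, q=79

1219/79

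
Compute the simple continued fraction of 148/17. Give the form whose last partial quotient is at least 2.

148 = 8*17 + 12
17 = 1*12 + 5
12 = 2*5 + 2
5 = 2*2 + 1
2 = 2*1 + 0  (stop)
So 148/17 = [8; 1, 2, 2, 2].

[8; 1, 2, 2, 2]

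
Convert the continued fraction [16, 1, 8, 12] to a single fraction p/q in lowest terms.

1841/109

Fold from the inside: start with 12/1.
  8 + 1/12 = 97/12
  1 + 12/97 = 109/97
  16 + 97/109 = 1841/109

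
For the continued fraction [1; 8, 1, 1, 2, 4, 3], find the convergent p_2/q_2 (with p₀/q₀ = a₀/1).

10/9

Using pₖ = aₖpₖ₋₁ + pₖ₋₂, qₖ = aₖqₖ₋₁ + qₖ₋₂ (with p₋₁=1, p₋₂=0, q₋₁=0, q₋₂=1):
  k=0: a=1, p=1, q=1
  k=1: a=8, p=9, q=8
  k=2: a=1, p=10, q=9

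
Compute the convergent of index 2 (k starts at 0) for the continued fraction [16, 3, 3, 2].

163/10

Using pₖ = aₖpₖ₋₁ + pₖ₋₂, qₖ = aₖqₖ₋₁ + qₖ₋₂ (with p₋₁=1, p₋₂=0, q₋₁=0, q₋₂=1):
  k=0: a=16, p=16, q=1
  k=1: a=3, p=49, q=3
  k=2: a=3, p=163, q=10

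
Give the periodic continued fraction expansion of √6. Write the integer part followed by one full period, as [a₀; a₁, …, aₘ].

[2; 2, 4]

a₀ = ⌊√6⌋ = 2.
With m₀=0, d₀=1 and mₖ₊₁ = dₖaₖ − mₖ, dₖ₊₁ = (n − mₖ₊₁²)/dₖ, aₖ₊₁ = ⌊(a₀+mₖ₊₁)/dₖ₊₁⌋:
  k=1: m=2, d=2, a=2
  k=2: m=2, d=1, a=4
d=1 and a=2a₀=4 at k=2, so the next step gives (m, d) = (2, 2) again — its k=1 value — and the period has length 2.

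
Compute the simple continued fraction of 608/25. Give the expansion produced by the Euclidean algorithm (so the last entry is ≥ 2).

[24; 3, 8]

608 = 24*25 + 8
25 = 3*8 + 1
8 = 8*1 + 0  (stop)
So 608/25 = [24; 3, 8].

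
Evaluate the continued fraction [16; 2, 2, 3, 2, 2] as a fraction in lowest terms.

1559/95

Fold from the inside: start with 2/1.
  2 + 1/2 = 5/2
  3 + 2/5 = 17/5
  2 + 5/17 = 39/17
  2 + 17/39 = 95/39
  16 + 39/95 = 1559/95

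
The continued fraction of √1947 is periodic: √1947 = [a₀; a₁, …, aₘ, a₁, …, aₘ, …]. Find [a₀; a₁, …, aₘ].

a₀ = ⌊√1947⌋ = 44.

[44; 8, 88]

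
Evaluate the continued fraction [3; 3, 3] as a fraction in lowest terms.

33/10

Using pₖ = aₖpₖ₋₁ + pₖ₋₂ and qₖ = aₖqₖ₋₁ + qₖ₋₂:
  k=0: a=3, p=3, q=1
  k=1: a=3, p=10, q=3
  k=2: a=3, p=33, q=10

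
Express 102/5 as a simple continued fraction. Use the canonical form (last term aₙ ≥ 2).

[20; 2, 2]

102 = 20×5 + 2
5 = 2×2 + 1
2 = 2×1 + 0  (stop)
So 102/5 = [20; 2, 2].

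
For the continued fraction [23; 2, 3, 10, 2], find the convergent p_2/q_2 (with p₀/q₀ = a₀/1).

Using pₖ = aₖpₖ₋₁ + pₖ₋₂, qₖ = aₖqₖ₋₁ + qₖ₋₂ (with p₋₁=1, p₋₂=0, q₋₁=0, q₋₂=1):
  k=0: a=23, p=23, q=1
  k=1: a=2, p=47, q=2
  k=2: a=3, p=164, q=7

164/7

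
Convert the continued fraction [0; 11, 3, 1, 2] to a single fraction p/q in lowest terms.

11/124

Fold from the inside: start with 2/1.
  1 + 1/2 = 3/2
  3 + 2/3 = 11/3
  11 + 3/11 = 124/11
  0 + 11/124 = 11/124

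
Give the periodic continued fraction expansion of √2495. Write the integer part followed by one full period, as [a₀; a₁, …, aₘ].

[49; 1, 18, 1, 98]

a₀ = ⌊√2495⌋ = 49.
With m₀=0, d₀=1 and mₖ₊₁ = dₖaₖ − mₖ, dₖ₊₁ = (n − mₖ₊₁²)/dₖ, aₖ₊₁ = ⌊(a₀+mₖ₊₁)/dₖ₊₁⌋:
  k=1: m=49, d=94, a=1
  k=2: m=45, d=5, a=18
  k=3: m=45, d=94, a=1
  k=4: m=49, d=1, a=98
d=1 and a=2a₀=98 at k=4, so the next step gives (m, d) = (49, 94) again — its k=1 value — and the period has length 4.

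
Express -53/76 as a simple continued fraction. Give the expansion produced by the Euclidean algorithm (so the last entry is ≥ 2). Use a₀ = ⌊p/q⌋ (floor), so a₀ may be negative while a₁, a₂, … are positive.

[-1; 3, 3, 3, 2]

-53 = -1·76 + 23
76 = 3·23 + 7
23 = 3·7 + 2
7 = 3·2 + 1
2 = 2·1 + 0  (stop)
So -53/76 = [-1; 3, 3, 3, 2].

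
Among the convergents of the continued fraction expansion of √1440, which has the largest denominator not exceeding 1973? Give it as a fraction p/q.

54758/1443

√1440 = [37; 1, 17, 1, 74, …] (period length 4).
Convergents:
  p_0/q_0 = 37/1
  p_1/q_1 = 38/1
  p_2/q_2 = 683/18
  p_3/q_3 = 721/19
  p_4/q_4 = 54037/1424
  p_5/q_5 = 54758/1443
  p_6/q_6 = 984923/25955
q_5 = 1443 ≤ 1973 < 25955 = q_6, so the answer is 54758/1443.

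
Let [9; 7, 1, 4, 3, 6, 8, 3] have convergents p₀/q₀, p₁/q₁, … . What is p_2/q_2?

Using pₖ = aₖpₖ₋₁ + pₖ₋₂, qₖ = aₖqₖ₋₁ + qₖ₋₂ (with p₋₁=1, p₋₂=0, q₋₁=0, q₋₂=1):
  k=0: a=9, p=9, q=1
  k=1: a=7, p=64, q=7
  k=2: a=1, p=73, q=8

73/8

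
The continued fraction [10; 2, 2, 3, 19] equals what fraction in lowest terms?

Fold from the inside: start with 19/1.
  3 + 1/19 = 58/19
  2 + 19/58 = 135/58
  2 + 58/135 = 328/135
  10 + 135/328 = 3415/328

3415/328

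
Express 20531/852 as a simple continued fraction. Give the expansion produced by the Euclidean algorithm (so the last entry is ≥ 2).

[24; 10, 3, 1, 3, 2, 2]

20531 = 24·852 + 83
852 = 10·83 + 22
83 = 3·22 + 17
22 = 1·17 + 5
17 = 3·5 + 2
5 = 2·2 + 1
2 = 2·1 + 0  (stop)
So 20531/852 = [24; 10, 3, 1, 3, 2, 2].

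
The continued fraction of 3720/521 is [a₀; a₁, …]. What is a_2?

3720 = 7·521 + 73   →  a_0 = 7
521 = 7·73 + 10   →  a_1 = 7
73 = 7·10 + 3   →  a_2 = 7

7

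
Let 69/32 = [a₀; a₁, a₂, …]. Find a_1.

6

69 = 2·32 + 5   →  a_0 = 2
32 = 6·5 + 2   →  a_1 = 6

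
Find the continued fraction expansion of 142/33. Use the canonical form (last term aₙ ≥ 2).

142 = 4*33 + 10
33 = 3*10 + 3
10 = 3*3 + 1
3 = 3*1 + 0  (stop)
So 142/33 = [4; 3, 3, 3].

[4; 3, 3, 3]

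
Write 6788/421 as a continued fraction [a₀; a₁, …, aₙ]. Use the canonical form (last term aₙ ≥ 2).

6788 = 16×421 + 52
421 = 8×52 + 5
52 = 10×5 + 2
5 = 2×2 + 1
2 = 2×1 + 0  (stop)
So 6788/421 = [16; 8, 10, 2, 2].

[16; 8, 10, 2, 2]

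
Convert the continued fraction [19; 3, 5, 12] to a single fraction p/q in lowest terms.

Fold from the inside: start with 12/1.
  5 + 1/12 = 61/12
  3 + 12/61 = 195/61
  19 + 61/195 = 3766/195

3766/195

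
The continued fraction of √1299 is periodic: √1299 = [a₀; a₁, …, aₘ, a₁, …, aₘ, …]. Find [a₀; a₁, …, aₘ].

a₀ = ⌊√1299⌋ = 36.
With m₀=0, d₀=1 and mₖ₊₁ = dₖaₖ − mₖ, dₖ₊₁ = (n − mₖ₊₁²)/dₖ, aₖ₊₁ = ⌊(a₀+mₖ₊₁)/dₖ₊₁⌋:
  k=1: m=36, d=3, a=24
  k=2: m=36, d=1, a=72
d=1 and a=2a₀=72 at k=2, so the next step gives (m, d) = (36, 3) again — its k=1 value — and the period has length 2.

[36; 24, 72]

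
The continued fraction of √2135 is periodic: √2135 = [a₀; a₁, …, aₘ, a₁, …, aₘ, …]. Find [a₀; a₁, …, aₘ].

[46; 4, 1, 5, 1, 4, 92]

a₀ = ⌊√2135⌋ = 46.
With m₀=0, d₀=1 and mₖ₊₁ = dₖaₖ − mₖ, dₖ₊₁ = (n − mₖ₊₁²)/dₖ, aₖ₊₁ = ⌊(a₀+mₖ₊₁)/dₖ₊₁⌋:
  k=1: m=46, d=19, a=4
  k=2: m=30, d=65, a=1
  k=3: m=35, d=14, a=5
  k=4: m=35, d=65, a=1
  k=5: m=30, d=19, a=4
  k=6: m=46, d=1, a=92
d=1 and a=2a₀=92 at k=6, so the next step gives (m, d) = (46, 19) again — its k=1 value — and the period has length 6.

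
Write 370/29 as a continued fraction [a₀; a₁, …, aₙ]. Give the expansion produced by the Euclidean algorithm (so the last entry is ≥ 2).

370 = 12*29 + 22
29 = 1*22 + 7
22 = 3*7 + 1
7 = 7*1 + 0  (stop)
So 370/29 = [12; 1, 3, 7].

[12; 1, 3, 7]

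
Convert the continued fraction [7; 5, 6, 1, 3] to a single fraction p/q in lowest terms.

1000/139

Fold from the inside: start with 3/1.
  1 + 1/3 = 4/3
  6 + 3/4 = 27/4
  5 + 4/27 = 139/27
  7 + 27/139 = 1000/139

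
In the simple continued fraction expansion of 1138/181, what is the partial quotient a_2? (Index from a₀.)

1138 = 6·181 + 52   →  a_0 = 6
181 = 3·52 + 25   →  a_1 = 3
52 = 2·25 + 2   →  a_2 = 2

2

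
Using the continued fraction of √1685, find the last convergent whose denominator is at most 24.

√1685 = [41; 20, 1, 1, 20, 82, …] (period length 5).
Convergents:
  p_0/q_0 = 41/1
  p_1/q_1 = 821/20
  p_2/q_2 = 862/21
  p_3/q_3 = 1683/41
q_2 = 21 ≤ 24 < 41 = q_3, so the answer is 862/21.

862/21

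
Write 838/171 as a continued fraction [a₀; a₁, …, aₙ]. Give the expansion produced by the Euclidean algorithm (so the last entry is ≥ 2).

838 = 4·171 + 154
171 = 1·154 + 17
154 = 9·17 + 1
17 = 17·1 + 0  (stop)
So 838/171 = [4; 1, 9, 17].

[4; 1, 9, 17]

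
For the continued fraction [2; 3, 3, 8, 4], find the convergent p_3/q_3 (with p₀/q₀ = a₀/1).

191/83

Using pₖ = aₖpₖ₋₁ + pₖ₋₂, qₖ = aₖqₖ₋₁ + qₖ₋₂ (with p₋₁=1, p₋₂=0, q₋₁=0, q₋₂=1):
  k=0: a=2, p=2, q=1
  k=1: a=3, p=7, q=3
  k=2: a=3, p=23, q=10
  k=3: a=8, p=191, q=83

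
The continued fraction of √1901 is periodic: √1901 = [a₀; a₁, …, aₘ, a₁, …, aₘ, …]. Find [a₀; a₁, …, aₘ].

a₀ = ⌊√1901⌋ = 43.
With m₀=0, d₀=1 and mₖ₊₁ = dₖaₖ − mₖ, dₖ₊₁ = (n − mₖ₊₁²)/dₖ, aₖ₊₁ = ⌊(a₀+mₖ₊₁)/dₖ₊₁⌋:
  k=1: m=43, d=52, a=1
  k=2: m=9, d=35, a=1
  k=3: m=26, d=35, a=1
  k=4: m=9, d=52, a=1
  k=5: m=43, d=1, a=86
d=1 and a=2a₀=86 at k=5, so the next step gives (m, d) = (43, 52) again — its k=1 value — and the period has length 5.

[43; 1, 1, 1, 1, 86]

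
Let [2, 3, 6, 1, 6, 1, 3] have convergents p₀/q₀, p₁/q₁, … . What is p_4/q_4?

Using pₖ = aₖpₖ₋₁ + pₖ₋₂, qₖ = aₖqₖ₋₁ + qₖ₋₂ (with p₋₁=1, p₋₂=0, q₋₁=0, q₋₂=1):
  k=0: a=2, p=2, q=1
  k=1: a=3, p=7, q=3
  k=2: a=6, p=44, q=19
  k=3: a=1, p=51, q=22
  k=4: a=6, p=350, q=151

350/151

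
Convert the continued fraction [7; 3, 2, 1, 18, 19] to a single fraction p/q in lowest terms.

26008/3563

Using pₖ = aₖpₖ₋₁ + pₖ₋₂ and qₖ = aₖqₖ₋₁ + qₖ₋₂:
  k=0: a=7, p=7, q=1
  k=1: a=3, p=22, q=3
  k=2: a=2, p=51, q=7
  k=3: a=1, p=73, q=10
  k=4: a=18, p=1365, q=187
  k=5: a=19, p=26008, q=3563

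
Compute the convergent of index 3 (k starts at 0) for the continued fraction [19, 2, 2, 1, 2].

Using pₖ = aₖpₖ₋₁ + pₖ₋₂, qₖ = aₖqₖ₋₁ + qₖ₋₂ (with p₋₁=1, p₋₂=0, q₋₁=0, q₋₂=1):
  k=0: a=19, p=19, q=1
  k=1: a=2, p=39, q=2
  k=2: a=2, p=97, q=5
  k=3: a=1, p=136, q=7

136/7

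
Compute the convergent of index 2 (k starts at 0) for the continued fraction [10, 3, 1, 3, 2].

Using pₖ = aₖpₖ₋₁ + pₖ₋₂, qₖ = aₖqₖ₋₁ + qₖ₋₂ (with p₋₁=1, p₋₂=0, q₋₁=0, q₋₂=1):
  k=0: a=10, p=10, q=1
  k=1: a=3, p=31, q=3
  k=2: a=1, p=41, q=4

41/4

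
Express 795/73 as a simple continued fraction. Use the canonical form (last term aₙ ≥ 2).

[10; 1, 8, 8]

795 = 10×73 + 65
73 = 1×65 + 8
65 = 8×8 + 1
8 = 8×1 + 0  (stop)
So 795/73 = [10; 1, 8, 8].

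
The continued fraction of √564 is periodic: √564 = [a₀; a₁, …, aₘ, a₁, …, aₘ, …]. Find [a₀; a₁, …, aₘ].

[23; 1, 2, 1, 46]

a₀ = ⌊√564⌋ = 23.
With m₀=0, d₀=1 and mₖ₊₁ = dₖaₖ − mₖ, dₖ₊₁ = (n − mₖ₊₁²)/dₖ, aₖ₊₁ = ⌊(a₀+mₖ₊₁)/dₖ₊₁⌋:
  k=1: m=23, d=35, a=1
  k=2: m=12, d=12, a=2
  k=3: m=12, d=35, a=1
  k=4: m=23, d=1, a=46
d=1 and a=2a₀=46 at k=4, so the next step gives (m, d) = (23, 35) again — its k=1 value — and the period has length 4.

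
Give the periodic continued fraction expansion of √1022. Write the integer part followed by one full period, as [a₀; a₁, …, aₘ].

[31; 1, 30, 1, 62]

a₀ = ⌊√1022⌋ = 31.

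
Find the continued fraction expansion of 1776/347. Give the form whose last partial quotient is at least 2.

[5; 8, 2, 6, 3]

1776 = 5×347 + 41
347 = 8×41 + 19
41 = 2×19 + 3
19 = 6×3 + 1
3 = 3×1 + 0  (stop)
So 1776/347 = [5; 8, 2, 6, 3].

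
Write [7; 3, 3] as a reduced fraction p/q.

Using pₖ = aₖpₖ₋₁ + pₖ₋₂ and qₖ = aₖqₖ₋₁ + qₖ₋₂:
  k=0: a=7, p=7, q=1
  k=1: a=3, p=22, q=3
  k=2: a=3, p=73, q=10

73/10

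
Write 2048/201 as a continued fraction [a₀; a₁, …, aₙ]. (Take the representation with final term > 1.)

[10; 5, 3, 2, 5]

2048 = 10×201 + 38
201 = 5×38 + 11
38 = 3×11 + 5
11 = 2×5 + 1
5 = 5×1 + 0  (stop)
So 2048/201 = [10; 5, 3, 2, 5].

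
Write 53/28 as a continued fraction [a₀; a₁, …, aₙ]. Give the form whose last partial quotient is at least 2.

[1; 1, 8, 3]

53 = 1·28 + 25
28 = 1·25 + 3
25 = 8·3 + 1
3 = 3·1 + 0  (stop)
So 53/28 = [1; 1, 8, 3].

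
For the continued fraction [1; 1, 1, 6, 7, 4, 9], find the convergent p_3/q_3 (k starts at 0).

Using pₖ = aₖpₖ₋₁ + pₖ₋₂, qₖ = aₖqₖ₋₁ + qₖ₋₂ (with p₋₁=1, p₋₂=0, q₋₁=0, q₋₂=1):
  k=0: a=1, p=1, q=1
  k=1: a=1, p=2, q=1
  k=2: a=1, p=3, q=2
  k=3: a=6, p=20, q=13

20/13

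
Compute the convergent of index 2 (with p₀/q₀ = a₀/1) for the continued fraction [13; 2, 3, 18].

94/7

Using pₖ = aₖpₖ₋₁ + pₖ₋₂, qₖ = aₖqₖ₋₁ + qₖ₋₂ (with p₋₁=1, p₋₂=0, q₋₁=0, q₋₂=1):
  k=0: a=13, p=13, q=1
  k=1: a=2, p=27, q=2
  k=2: a=3, p=94, q=7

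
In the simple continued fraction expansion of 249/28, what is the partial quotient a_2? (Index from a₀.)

249 = 8·28 + 25   →  a_0 = 8
28 = 1·25 + 3   →  a_1 = 1
25 = 8·3 + 1   →  a_2 = 8

8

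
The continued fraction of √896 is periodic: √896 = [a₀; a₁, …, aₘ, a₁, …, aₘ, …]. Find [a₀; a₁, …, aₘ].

[29; 1, 13, 1, 58]

a₀ = ⌊√896⌋ = 29.
With m₀=0, d₀=1 and mₖ₊₁ = dₖaₖ − mₖ, dₖ₊₁ = (n − mₖ₊₁²)/dₖ, aₖ₊₁ = ⌊(a₀+mₖ₊₁)/dₖ₊₁⌋:
  k=1: m=29, d=55, a=1
  k=2: m=26, d=4, a=13
  k=3: m=26, d=55, a=1
  k=4: m=29, d=1, a=58
d=1 and a=2a₀=58 at k=4, so the next step gives (m, d) = (29, 55) again — its k=1 value — and the period has length 4.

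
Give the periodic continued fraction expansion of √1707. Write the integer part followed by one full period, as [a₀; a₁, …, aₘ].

a₀ = ⌊√1707⌋ = 41.

[41; 3, 6, 41, 6, 3, 82]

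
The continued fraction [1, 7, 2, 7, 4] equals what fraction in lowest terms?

525/463

Fold from the inside: start with 4/1.
  7 + 1/4 = 29/4
  2 + 4/29 = 62/29
  7 + 29/62 = 463/62
  1 + 62/463 = 525/463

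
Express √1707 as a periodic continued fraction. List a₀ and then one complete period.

a₀ = ⌊√1707⌋ = 41.
With m₀=0, d₀=1 and mₖ₊₁ = dₖaₖ − mₖ, dₖ₊₁ = (n − mₖ₊₁²)/dₖ, aₖ₊₁ = ⌊(a₀+mₖ₊₁)/dₖ₊₁⌋:
  k=1: m=41, d=26, a=3
  k=2: m=37, d=13, a=6
  k=3: m=41, d=2, a=41
  k=4: m=41, d=13, a=6
  k=5: m=37, d=26, a=3
  k=6: m=41, d=1, a=82
d=1 and a=2a₀=82 at k=6, so the next step gives (m, d) = (41, 26) again — its k=1 value — and the period has length 6.

[41; 3, 6, 41, 6, 3, 82]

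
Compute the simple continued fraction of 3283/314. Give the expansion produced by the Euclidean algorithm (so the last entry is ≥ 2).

3283 = 10×314 + 143
314 = 2×143 + 28
143 = 5×28 + 3
28 = 9×3 + 1
3 = 3×1 + 0  (stop)
So 3283/314 = [10; 2, 5, 9, 3].

[10; 2, 5, 9, 3]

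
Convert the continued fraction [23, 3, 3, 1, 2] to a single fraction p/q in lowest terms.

839/36

Using pₖ = aₖpₖ₋₁ + pₖ₋₂ and qₖ = aₖqₖ₋₁ + qₖ₋₂:
  k=0: a=23, p=23, q=1
  k=1: a=3, p=70, q=3
  k=2: a=3, p=233, q=10
  k=3: a=1, p=303, q=13
  k=4: a=2, p=839, q=36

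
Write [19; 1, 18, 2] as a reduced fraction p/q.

Fold from the inside: start with 2/1.
  18 + 1/2 = 37/2
  1 + 2/37 = 39/37
  19 + 37/39 = 778/39

778/39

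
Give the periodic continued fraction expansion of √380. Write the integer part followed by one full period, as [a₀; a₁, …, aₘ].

[19; 2, 38]

a₀ = ⌊√380⌋ = 19.
With m₀=0, d₀=1 and mₖ₊₁ = dₖaₖ − mₖ, dₖ₊₁ = (n − mₖ₊₁²)/dₖ, aₖ₊₁ = ⌊(a₀+mₖ₊₁)/dₖ₊₁⌋:
  k=1: m=19, d=19, a=2
  k=2: m=19, d=1, a=38
d=1 and a=2a₀=38 at k=2, so the next step gives (m, d) = (19, 19) again — its k=1 value — and the period has length 2.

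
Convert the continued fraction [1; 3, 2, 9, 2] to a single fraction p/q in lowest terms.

Fold from the inside: start with 2/1.
  9 + 1/2 = 19/2
  2 + 2/19 = 40/19
  3 + 19/40 = 139/40
  1 + 40/139 = 179/139

179/139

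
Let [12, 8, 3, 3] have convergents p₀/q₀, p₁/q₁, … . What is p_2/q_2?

Using pₖ = aₖpₖ₋₁ + pₖ₋₂, qₖ = aₖqₖ₋₁ + qₖ₋₂ (with p₋₁=1, p₋₂=0, q₋₁=0, q₋₂=1):
  k=0: a=12, p=12, q=1
  k=1: a=8, p=97, q=8
  k=2: a=3, p=303, q=25

303/25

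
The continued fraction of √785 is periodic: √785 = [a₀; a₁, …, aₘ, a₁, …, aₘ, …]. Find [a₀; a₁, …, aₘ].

a₀ = ⌊√785⌋ = 28.
With m₀=0, d₀=1 and mₖ₊₁ = dₖaₖ − mₖ, dₖ₊₁ = (n − mₖ₊₁²)/dₖ, aₖ₊₁ = ⌊(a₀+mₖ₊₁)/dₖ₊₁⌋:
  k=1: m=28, d=1, a=56
d=1 and a=2a₀=56 at k=1, so the next step gives (m, d) = (28, 1) again — its k=1 value — and the period has length 1.

[28; 56]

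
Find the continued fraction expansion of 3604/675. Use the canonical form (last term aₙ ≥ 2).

3604 = 5·675 + 229
675 = 2·229 + 217
229 = 1·217 + 12
217 = 18·12 + 1
12 = 12·1 + 0  (stop)
So 3604/675 = [5; 2, 1, 18, 12].

[5; 2, 1, 18, 12]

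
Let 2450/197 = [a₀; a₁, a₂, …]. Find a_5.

1

2450 = 12·197 + 86   →  a_0 = 12
197 = 2·86 + 25   →  a_1 = 2
86 = 3·25 + 11   →  a_2 = 3
25 = 2·11 + 3   →  a_3 = 2
11 = 3·3 + 2   →  a_4 = 3
3 = 1·2 + 1   →  a_5 = 1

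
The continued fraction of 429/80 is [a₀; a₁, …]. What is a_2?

1

429 = 5·80 + 29   →  a_0 = 5
80 = 2·29 + 22   →  a_1 = 2
29 = 1·22 + 7   →  a_2 = 1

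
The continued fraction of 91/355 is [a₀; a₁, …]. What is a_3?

91 = 0·355 + 91   →  a_0 = 0
355 = 3·91 + 82   →  a_1 = 3
91 = 1·82 + 9   →  a_2 = 1
82 = 9·9 + 1   →  a_3 = 9

9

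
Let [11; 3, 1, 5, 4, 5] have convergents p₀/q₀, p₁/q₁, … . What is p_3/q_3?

259/23

Using pₖ = aₖpₖ₋₁ + pₖ₋₂, qₖ = aₖqₖ₋₁ + qₖ₋₂ (with p₋₁=1, p₋₂=0, q₋₁=0, q₋₂=1):
  k=0: a=11, p=11, q=1
  k=1: a=3, p=34, q=3
  k=2: a=1, p=45, q=4
  k=3: a=5, p=259, q=23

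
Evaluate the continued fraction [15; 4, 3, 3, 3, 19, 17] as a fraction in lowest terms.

711947/46739

Fold from the inside: start with 17/1.
  19 + 1/17 = 324/17
  3 + 17/324 = 989/324
  3 + 324/989 = 3291/989
  3 + 989/3291 = 10862/3291
  4 + 3291/10862 = 46739/10862
  15 + 10862/46739 = 711947/46739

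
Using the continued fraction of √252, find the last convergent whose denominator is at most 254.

3921/247

√252 = [15; 1, 6, 1, 30, …] (period length 4).
Convergents:
  p_0/q_0 = 15/1
  p_1/q_1 = 16/1
  p_2/q_2 = 111/7
  p_3/q_3 = 127/8
  p_4/q_4 = 3921/247
  p_5/q_5 = 4048/255
q_4 = 247 ≤ 254 < 255 = q_5, so the answer is 3921/247.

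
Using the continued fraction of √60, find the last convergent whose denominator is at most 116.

488/63

√60 = [7; 1, 2, 1, 14, …] (period length 4).
Convergents:
  p_0/q_0 = 7/1
  p_1/q_1 = 8/1
  p_2/q_2 = 23/3
  p_3/q_3 = 31/4
  p_4/q_4 = 457/59
  p_5/q_5 = 488/63
  p_6/q_6 = 1433/185
q_5 = 63 ≤ 116 < 185 = q_6, so the answer is 488/63.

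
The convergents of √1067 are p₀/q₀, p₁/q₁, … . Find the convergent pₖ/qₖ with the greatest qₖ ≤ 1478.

19207/588

√1067 = [32; 1, 1, 1, 64, …] (period length 4).
Convergents:
  p_0/q_0 = 32/1
  p_1/q_1 = 33/1
  p_2/q_2 = 65/2
  p_3/q_3 = 98/3
  p_4/q_4 = 6337/194
  p_5/q_5 = 6435/197
  p_6/q_6 = 12772/391
  p_7/q_7 = 19207/588
  p_8/q_8 = 1242020/38023
q_7 = 588 ≤ 1478 < 38023 = q_8, so the answer is 19207/588.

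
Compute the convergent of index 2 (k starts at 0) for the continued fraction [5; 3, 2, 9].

Using pₖ = aₖpₖ₋₁ + pₖ₋₂, qₖ = aₖqₖ₋₁ + qₖ₋₂ (with p₋₁=1, p₋₂=0, q₋₁=0, q₋₂=1):
  k=0: a=5, p=5, q=1
  k=1: a=3, p=16, q=3
  k=2: a=2, p=37, q=7

37/7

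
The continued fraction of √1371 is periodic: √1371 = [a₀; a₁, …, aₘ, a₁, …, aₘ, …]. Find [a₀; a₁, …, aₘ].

[37; 37, 74]

a₀ = ⌊√1371⌋ = 37.
With m₀=0, d₀=1 and mₖ₊₁ = dₖaₖ − mₖ, dₖ₊₁ = (n − mₖ₊₁²)/dₖ, aₖ₊₁ = ⌊(a₀+mₖ₊₁)/dₖ₊₁⌋:
  k=1: m=37, d=2, a=37
  k=2: m=37, d=1, a=74
d=1 and a=2a₀=74 at k=2, so the next step gives (m, d) = (37, 2) again — its k=1 value — and the period has length 2.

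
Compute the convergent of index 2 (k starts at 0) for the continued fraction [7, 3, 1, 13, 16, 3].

29/4

Using pₖ = aₖpₖ₋₁ + pₖ₋₂, qₖ = aₖqₖ₋₁ + qₖ₋₂ (with p₋₁=1, p₋₂=0, q₋₁=0, q₋₂=1):
  k=0: a=7, p=7, q=1
  k=1: a=3, p=22, q=3
  k=2: a=1, p=29, q=4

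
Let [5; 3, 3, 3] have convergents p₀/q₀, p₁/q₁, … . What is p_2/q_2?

53/10

Using pₖ = aₖpₖ₋₁ + pₖ₋₂, qₖ = aₖqₖ₋₁ + qₖ₋₂ (with p₋₁=1, p₋₂=0, q₋₁=0, q₋₂=1):
  k=0: a=5, p=5, q=1
  k=1: a=3, p=16, q=3
  k=2: a=3, p=53, q=10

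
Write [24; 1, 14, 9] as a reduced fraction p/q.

Fold from the inside: start with 9/1.
  14 + 1/9 = 127/9
  1 + 9/127 = 136/127
  24 + 127/136 = 3391/136

3391/136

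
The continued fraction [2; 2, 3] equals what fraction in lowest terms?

17/7

Using pₖ = aₖpₖ₋₁ + pₖ₋₂ and qₖ = aₖqₖ₋₁ + qₖ₋₂:
  k=0: a=2, p=2, q=1
  k=1: a=2, p=5, q=2
  k=2: a=3, p=17, q=7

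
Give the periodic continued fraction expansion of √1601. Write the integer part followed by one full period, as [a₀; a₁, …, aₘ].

a₀ = ⌊√1601⌋ = 40.

[40; 80]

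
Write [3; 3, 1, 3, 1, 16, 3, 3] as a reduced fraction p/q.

10596/3247

Using pₖ = aₖpₖ₋₁ + pₖ₋₂ and qₖ = aₖqₖ₋₁ + qₖ₋₂:
  k=0: a=3, p=3, q=1
  k=1: a=3, p=10, q=3
  k=2: a=1, p=13, q=4
  k=3: a=3, p=49, q=15
  k=4: a=1, p=62, q=19
  k=5: a=16, p=1041, q=319
  k=6: a=3, p=3185, q=976
  k=7: a=3, p=10596, q=3247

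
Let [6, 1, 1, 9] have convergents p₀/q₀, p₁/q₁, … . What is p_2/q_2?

13/2

Using pₖ = aₖpₖ₋₁ + pₖ₋₂, qₖ = aₖqₖ₋₁ + qₖ₋₂ (with p₋₁=1, p₋₂=0, q₋₁=0, q₋₂=1):
  k=0: a=6, p=6, q=1
  k=1: a=1, p=7, q=1
  k=2: a=1, p=13, q=2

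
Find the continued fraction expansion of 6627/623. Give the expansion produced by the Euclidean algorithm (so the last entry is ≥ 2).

[10; 1, 1, 1, 3, 9, 6]

6627 = 10·623 + 397
623 = 1·397 + 226
397 = 1·226 + 171
226 = 1·171 + 55
171 = 3·55 + 6
55 = 9·6 + 1
6 = 6·1 + 0  (stop)
So 6627/623 = [10; 1, 1, 1, 3, 9, 6].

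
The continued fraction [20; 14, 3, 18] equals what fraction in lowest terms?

Using pₖ = aₖpₖ₋₁ + pₖ₋₂ and qₖ = aₖqₖ₋₁ + qₖ₋₂:
  k=0: a=20, p=20, q=1
  k=1: a=14, p=281, q=14
  k=2: a=3, p=863, q=43
  k=3: a=18, p=15815, q=788

15815/788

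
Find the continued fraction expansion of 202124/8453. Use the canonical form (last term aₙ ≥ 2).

202124 = 23*8453 + 7705
8453 = 1*7705 + 748
7705 = 10*748 + 225
748 = 3*225 + 73
225 = 3*73 + 6
73 = 12*6 + 1
6 = 6*1 + 0  (stop)
So 202124/8453 = [23; 1, 10, 3, 3, 12, 6].

[23; 1, 10, 3, 3, 12, 6]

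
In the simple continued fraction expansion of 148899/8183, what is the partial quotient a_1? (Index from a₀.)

5

148899 = 18·8183 + 1605   →  a_0 = 18
8183 = 5·1605 + 158   →  a_1 = 5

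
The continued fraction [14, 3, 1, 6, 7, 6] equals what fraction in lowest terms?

16897/1185

Using pₖ = aₖpₖ₋₁ + pₖ₋₂ and qₖ = aₖqₖ₋₁ + qₖ₋₂:
  k=0: a=14, p=14, q=1
  k=1: a=3, p=43, q=3
  k=2: a=1, p=57, q=4
  k=3: a=6, p=385, q=27
  k=4: a=7, p=2752, q=193
  k=5: a=6, p=16897, q=1185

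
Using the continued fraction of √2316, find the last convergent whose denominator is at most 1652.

37008/769

√2316 = [48; 8, 96, …] (period length 2).
Convergents:
  p_0/q_0 = 48/1
  p_1/q_1 = 385/8
  p_2/q_2 = 37008/769
  p_3/q_3 = 296449/6160
q_2 = 769 ≤ 1652 < 6160 = q_3, so the answer is 37008/769.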